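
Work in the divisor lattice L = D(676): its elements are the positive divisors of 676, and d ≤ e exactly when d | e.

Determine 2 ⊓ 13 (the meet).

Common lower bounds of {2, 13}: 1.
The greatest among these is 1.

1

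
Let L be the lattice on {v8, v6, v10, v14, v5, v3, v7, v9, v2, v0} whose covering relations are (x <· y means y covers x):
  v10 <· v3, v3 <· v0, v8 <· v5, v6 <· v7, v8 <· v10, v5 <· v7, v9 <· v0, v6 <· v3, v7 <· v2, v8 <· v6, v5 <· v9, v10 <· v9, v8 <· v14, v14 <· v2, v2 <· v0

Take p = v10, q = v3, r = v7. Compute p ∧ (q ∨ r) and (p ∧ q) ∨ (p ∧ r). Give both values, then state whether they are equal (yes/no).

v10; v10; yes

q ∨ r = v0, so p ∧ (q ∨ r) = v10 ∧ v0 = v10.
p ∧ q = v10 and p ∧ r = v8, so (p ∧ q) ∨ (p ∧ r) = v10 ∨ v8 = v10.
Equal: yes.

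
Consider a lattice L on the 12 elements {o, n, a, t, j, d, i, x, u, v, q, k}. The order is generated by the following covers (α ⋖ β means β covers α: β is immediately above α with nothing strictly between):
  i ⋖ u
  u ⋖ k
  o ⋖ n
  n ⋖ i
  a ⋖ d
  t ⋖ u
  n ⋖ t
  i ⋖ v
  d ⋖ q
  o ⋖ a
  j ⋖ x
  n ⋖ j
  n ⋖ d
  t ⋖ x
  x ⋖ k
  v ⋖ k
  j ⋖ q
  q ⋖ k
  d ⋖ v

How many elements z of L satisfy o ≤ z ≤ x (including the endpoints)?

The interval [o, x] = {j, n, o, t, x}, which has 5 elements.

5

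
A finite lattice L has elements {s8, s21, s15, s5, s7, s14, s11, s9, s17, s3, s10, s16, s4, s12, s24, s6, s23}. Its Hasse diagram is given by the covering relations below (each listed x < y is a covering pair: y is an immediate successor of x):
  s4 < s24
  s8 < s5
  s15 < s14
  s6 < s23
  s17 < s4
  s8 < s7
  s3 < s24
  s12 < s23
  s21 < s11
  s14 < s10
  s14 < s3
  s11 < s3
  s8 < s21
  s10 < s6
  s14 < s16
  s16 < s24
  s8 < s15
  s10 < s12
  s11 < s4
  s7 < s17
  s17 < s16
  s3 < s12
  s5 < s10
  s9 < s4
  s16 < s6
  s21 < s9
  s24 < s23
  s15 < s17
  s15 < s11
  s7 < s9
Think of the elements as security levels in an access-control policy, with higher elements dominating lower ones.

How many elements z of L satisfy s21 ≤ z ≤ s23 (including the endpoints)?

8

The interval [s21, s23] = {s11, s12, s21, s23, s24, s3, s4, s9}, which has 8 elements.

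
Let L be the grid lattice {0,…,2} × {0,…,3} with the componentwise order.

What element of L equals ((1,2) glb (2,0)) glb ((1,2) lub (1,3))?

(1,0)

(1,2) ∧ (2,0) = (1,0)
(1,2) ∨ (1,3) = (1,3)
(1,0) ∧ (1,3) = (1,0)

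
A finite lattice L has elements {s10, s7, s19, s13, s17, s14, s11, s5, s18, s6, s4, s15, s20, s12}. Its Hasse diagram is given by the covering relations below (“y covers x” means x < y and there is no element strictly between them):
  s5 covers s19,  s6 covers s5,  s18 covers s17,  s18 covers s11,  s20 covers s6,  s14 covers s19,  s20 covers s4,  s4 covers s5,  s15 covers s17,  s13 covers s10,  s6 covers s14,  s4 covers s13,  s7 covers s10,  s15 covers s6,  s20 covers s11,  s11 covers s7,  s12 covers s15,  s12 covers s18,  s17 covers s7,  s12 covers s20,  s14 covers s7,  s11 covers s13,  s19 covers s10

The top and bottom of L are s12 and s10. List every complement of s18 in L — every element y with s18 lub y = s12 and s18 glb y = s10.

s19, s5

Need y with s18 ∨ y = s12 and s18 ∧ y = s10.
Checking each element gives: s19, s5.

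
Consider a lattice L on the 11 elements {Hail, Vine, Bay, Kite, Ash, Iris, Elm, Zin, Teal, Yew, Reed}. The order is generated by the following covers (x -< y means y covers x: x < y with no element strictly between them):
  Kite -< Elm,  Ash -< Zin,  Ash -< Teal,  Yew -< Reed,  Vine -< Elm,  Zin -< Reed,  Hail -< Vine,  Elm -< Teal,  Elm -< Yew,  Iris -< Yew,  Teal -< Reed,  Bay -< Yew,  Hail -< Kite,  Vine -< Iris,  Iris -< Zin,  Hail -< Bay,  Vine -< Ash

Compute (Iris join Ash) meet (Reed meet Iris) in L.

Iris

Iris ∨ Ash = Zin
Reed ∧ Iris = Iris
Zin ∧ Iris = Iris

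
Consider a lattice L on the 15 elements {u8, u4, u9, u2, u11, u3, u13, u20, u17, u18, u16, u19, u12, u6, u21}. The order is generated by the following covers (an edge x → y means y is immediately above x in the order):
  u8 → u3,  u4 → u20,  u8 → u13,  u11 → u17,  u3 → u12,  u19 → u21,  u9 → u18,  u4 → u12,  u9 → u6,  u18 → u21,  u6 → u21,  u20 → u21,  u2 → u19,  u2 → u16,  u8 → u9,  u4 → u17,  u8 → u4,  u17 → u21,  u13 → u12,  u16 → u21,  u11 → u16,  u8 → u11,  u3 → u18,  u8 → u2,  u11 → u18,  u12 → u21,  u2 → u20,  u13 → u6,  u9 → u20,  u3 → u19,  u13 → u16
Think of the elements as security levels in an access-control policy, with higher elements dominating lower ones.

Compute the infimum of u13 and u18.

Common lower bounds of {u13, u18}: u8.
The greatest among these is u8.

u8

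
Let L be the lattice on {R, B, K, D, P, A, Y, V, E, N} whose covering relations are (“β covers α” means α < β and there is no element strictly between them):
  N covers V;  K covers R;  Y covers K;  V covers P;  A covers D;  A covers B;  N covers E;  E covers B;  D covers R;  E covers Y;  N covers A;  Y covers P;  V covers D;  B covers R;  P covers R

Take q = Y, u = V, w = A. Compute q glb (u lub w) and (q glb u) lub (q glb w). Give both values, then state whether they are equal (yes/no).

u lub w = N, so q glb (u lub w) = Y glb N = Y.
q glb u = P and q glb w = R, so (q glb u) lub (q glb w) = P lub R = P.
Equal: no.

Y; P; no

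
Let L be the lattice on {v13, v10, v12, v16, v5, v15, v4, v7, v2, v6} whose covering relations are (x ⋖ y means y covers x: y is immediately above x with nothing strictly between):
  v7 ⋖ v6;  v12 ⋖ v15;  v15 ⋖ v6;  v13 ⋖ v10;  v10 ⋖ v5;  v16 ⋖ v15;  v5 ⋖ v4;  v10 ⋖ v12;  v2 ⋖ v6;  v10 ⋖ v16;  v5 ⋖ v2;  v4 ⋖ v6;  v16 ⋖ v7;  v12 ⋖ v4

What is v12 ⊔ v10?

Common upper bounds of {v12, v10}: v12, v15, v4, v6.
The least among these is v12.

v12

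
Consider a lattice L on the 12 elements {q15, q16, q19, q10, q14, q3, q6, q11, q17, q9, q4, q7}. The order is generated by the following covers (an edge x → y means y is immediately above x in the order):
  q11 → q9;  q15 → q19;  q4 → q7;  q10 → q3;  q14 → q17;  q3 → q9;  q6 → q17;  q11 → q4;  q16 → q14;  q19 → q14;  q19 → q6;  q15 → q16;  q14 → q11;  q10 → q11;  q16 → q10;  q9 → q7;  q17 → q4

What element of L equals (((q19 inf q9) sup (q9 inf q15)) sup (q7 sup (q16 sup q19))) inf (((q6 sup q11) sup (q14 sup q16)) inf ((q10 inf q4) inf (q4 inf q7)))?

q10

q19 ∧ q9 = q19
q9 ∧ q15 = q15
q19 ∨ q15 = q19
q16 ∨ q19 = q14
q7 ∨ q14 = q7
q19 ∨ q7 = q7
q6 ∨ q11 = q4
q14 ∨ q16 = q14
q4 ∨ q14 = q4
q10 ∧ q4 = q10
q4 ∧ q7 = q4
q10 ∧ q4 = q10
q4 ∧ q10 = q10
q7 ∧ q10 = q10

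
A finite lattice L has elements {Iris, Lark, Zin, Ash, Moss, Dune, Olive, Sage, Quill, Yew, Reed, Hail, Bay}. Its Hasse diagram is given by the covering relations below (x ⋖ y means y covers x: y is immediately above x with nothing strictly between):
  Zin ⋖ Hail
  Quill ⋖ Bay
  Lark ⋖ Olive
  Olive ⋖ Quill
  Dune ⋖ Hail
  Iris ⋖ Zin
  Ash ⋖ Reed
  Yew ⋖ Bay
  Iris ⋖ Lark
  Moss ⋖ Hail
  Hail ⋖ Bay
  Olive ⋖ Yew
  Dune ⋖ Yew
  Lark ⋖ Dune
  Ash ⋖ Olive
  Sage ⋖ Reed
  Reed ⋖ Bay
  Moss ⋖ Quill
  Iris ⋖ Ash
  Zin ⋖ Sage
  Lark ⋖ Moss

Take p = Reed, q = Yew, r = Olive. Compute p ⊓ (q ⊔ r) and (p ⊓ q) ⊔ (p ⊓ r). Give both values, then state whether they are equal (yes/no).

Ash; Ash; yes

q ⊔ r = Yew, so p ⊓ (q ⊔ r) = Reed ⊓ Yew = Ash.
p ⊓ q = Ash and p ⊓ r = Ash, so (p ⊓ q) ⊔ (p ⊓ r) = Ash ⊔ Ash = Ash.
Equal: yes.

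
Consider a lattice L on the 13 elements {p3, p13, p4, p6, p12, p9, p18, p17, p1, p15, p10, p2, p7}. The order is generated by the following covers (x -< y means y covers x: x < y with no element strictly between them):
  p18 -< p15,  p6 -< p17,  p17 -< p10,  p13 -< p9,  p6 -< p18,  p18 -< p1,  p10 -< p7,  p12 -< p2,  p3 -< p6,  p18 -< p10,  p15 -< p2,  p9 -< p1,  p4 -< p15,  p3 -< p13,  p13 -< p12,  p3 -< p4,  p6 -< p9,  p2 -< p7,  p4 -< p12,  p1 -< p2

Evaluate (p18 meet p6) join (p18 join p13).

p1

p18 ∧ p6 = p6
p18 ∨ p13 = p1
p6 ∨ p1 = p1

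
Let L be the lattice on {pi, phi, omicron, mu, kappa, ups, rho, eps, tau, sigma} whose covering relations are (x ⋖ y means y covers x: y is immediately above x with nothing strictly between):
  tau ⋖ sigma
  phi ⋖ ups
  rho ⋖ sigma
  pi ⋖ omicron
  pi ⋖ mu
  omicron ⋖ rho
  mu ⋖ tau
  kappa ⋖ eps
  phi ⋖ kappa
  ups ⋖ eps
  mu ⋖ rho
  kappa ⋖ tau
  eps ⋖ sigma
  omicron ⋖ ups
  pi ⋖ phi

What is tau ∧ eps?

kappa

Common lower bounds of {tau, eps}: kappa, phi, pi.
The greatest among these is kappa.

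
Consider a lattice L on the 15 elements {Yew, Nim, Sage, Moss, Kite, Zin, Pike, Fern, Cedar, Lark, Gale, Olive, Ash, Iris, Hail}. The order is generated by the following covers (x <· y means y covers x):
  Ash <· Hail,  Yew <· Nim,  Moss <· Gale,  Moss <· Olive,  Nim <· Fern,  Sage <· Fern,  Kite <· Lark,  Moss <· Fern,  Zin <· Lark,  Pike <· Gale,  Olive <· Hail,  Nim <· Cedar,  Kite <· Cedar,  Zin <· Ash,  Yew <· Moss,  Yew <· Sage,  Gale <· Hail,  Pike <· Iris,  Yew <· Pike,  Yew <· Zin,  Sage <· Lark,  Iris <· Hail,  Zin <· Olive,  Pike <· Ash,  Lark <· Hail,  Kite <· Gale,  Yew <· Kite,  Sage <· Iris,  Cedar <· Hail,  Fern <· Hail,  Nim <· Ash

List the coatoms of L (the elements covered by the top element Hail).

The coatoms are exactly the elements covered by Hail: Ash, Cedar, Fern, Gale, Iris, Lark, Olive.

Ash, Cedar, Fern, Gale, Iris, Lark, Olive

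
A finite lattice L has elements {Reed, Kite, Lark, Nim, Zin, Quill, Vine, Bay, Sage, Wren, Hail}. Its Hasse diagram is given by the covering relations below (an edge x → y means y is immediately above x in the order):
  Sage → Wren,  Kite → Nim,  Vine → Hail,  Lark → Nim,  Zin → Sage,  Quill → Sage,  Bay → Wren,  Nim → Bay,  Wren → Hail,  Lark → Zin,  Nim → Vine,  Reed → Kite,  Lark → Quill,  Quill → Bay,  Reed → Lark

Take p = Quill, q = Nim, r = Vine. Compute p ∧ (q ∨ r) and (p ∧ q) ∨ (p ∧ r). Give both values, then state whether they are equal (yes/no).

Lark; Lark; yes

q ∨ r = Vine, so p ∧ (q ∨ r) = Quill ∧ Vine = Lark.
p ∧ q = Lark and p ∧ r = Lark, so (p ∧ q) ∨ (p ∧ r) = Lark ∨ Lark = Lark.
Equal: yes.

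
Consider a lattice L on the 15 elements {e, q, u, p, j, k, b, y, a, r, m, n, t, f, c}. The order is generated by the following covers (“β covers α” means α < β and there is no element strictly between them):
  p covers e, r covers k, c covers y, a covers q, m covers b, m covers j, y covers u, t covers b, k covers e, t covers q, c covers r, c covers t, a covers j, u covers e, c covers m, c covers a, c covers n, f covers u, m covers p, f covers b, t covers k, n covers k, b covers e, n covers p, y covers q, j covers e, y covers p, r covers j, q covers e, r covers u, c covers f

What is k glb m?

Common lower bounds of {k, m}: e.
The greatest among these is e.

e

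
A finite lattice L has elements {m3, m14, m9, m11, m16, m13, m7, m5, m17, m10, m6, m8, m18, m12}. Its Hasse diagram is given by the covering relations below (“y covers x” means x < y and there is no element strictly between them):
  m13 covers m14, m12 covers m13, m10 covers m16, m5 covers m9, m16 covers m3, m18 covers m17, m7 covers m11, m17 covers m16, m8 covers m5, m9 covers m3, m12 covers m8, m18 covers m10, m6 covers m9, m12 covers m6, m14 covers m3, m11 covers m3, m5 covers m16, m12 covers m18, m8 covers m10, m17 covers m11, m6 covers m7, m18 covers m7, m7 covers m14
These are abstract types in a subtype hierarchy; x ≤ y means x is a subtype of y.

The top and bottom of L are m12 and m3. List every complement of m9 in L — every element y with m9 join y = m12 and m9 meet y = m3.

Need y with m9 ∨ y = m12 and m9 ∧ y = m3.
Checking each element gives: m13, m17, m18.

m13, m17, m18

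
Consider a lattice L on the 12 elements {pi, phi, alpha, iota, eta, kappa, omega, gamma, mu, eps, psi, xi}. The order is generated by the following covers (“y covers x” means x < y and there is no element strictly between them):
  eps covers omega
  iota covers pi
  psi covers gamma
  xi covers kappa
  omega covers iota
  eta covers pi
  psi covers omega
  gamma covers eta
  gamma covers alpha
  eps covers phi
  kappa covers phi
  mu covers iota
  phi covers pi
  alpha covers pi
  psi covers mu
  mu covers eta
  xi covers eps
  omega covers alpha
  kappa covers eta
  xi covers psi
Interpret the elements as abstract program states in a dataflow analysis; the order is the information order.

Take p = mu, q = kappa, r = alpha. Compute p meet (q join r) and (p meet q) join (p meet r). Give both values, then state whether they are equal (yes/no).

mu; eta; no

q join r = xi, so p meet (q join r) = mu meet xi = mu.
p meet q = eta and p meet r = pi, so (p meet q) join (p meet r) = eta join pi = eta.
Equal: no.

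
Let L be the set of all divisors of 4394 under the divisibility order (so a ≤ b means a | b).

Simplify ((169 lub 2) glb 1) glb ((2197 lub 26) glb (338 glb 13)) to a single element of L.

1

169 ∨ 2 = 338
338 ∧ 1 = 1
2197 ∨ 26 = 4394
338 ∧ 13 = 13
4394 ∧ 13 = 13
1 ∧ 13 = 1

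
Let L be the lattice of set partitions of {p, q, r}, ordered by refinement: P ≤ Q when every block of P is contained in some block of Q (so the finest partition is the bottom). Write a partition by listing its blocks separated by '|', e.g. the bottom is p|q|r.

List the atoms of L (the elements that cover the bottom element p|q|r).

The atoms are exactly the elements that cover p|q|r: pq|r, pr|q, p|qr.

pq|r, pr|q, p|qr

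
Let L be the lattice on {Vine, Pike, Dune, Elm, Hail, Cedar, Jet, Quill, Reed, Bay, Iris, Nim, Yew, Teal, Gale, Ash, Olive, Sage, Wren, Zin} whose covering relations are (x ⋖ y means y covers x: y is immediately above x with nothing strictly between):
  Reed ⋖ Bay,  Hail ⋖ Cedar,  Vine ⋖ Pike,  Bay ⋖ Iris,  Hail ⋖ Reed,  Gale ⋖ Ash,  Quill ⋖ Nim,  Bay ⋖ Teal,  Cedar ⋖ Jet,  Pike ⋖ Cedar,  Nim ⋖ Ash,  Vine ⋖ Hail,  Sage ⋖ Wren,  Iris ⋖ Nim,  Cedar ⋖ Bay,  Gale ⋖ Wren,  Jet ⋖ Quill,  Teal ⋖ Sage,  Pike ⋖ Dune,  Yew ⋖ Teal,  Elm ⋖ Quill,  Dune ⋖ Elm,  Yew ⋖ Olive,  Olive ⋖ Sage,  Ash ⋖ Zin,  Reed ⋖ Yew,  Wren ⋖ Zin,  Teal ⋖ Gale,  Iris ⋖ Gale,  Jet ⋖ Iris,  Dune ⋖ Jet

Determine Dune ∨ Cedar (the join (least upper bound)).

Jet

Common upper bounds of {Dune, Cedar}: Ash, Gale, Iris, Jet, Nim, Quill, Wren, Zin.
The least among these is Jet.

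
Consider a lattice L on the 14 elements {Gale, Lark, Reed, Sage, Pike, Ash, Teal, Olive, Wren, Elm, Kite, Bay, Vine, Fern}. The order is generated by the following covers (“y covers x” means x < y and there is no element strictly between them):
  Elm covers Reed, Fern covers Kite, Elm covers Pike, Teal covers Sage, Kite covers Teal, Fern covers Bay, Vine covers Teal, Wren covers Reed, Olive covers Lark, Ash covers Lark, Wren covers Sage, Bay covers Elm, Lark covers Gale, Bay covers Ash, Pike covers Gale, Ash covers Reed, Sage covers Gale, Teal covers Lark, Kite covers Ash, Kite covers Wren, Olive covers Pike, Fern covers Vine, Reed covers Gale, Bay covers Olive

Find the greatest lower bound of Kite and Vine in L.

Teal

Common lower bounds of {Kite, Vine}: Gale, Lark, Sage, Teal.
The greatest among these is Teal.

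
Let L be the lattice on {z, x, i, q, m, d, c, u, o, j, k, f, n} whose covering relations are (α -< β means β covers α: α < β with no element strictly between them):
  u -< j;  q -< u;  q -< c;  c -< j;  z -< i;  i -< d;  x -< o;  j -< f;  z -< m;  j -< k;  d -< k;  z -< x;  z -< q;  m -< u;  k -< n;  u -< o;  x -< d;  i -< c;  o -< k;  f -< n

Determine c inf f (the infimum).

Common lower bounds of {c, f}: c, i, q, z.
The greatest among these is c.

c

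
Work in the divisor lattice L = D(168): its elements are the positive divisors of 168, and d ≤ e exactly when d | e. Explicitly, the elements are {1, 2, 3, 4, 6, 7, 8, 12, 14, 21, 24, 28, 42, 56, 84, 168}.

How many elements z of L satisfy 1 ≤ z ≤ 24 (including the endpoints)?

The interval [1, 24] = {1, 12, 2, 24, 3, 4, 6, 8}, which has 8 elements.

8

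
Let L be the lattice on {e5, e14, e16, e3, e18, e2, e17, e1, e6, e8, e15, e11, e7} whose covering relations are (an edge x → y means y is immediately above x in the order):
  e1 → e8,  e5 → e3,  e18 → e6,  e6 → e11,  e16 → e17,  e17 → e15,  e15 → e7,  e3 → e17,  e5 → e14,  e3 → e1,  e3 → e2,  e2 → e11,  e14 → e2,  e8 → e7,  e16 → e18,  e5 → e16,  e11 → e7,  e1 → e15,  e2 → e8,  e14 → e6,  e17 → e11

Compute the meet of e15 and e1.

Common lower bounds of {e15, e1}: e1, e3, e5.
The greatest among these is e1.

e1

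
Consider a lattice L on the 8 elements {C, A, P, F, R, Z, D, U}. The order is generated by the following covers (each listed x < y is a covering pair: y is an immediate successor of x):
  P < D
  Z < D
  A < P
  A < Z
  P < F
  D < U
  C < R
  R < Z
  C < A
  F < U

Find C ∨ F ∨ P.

F

Common upper bounds of {C, F, P}: F, U.
The least among these is F.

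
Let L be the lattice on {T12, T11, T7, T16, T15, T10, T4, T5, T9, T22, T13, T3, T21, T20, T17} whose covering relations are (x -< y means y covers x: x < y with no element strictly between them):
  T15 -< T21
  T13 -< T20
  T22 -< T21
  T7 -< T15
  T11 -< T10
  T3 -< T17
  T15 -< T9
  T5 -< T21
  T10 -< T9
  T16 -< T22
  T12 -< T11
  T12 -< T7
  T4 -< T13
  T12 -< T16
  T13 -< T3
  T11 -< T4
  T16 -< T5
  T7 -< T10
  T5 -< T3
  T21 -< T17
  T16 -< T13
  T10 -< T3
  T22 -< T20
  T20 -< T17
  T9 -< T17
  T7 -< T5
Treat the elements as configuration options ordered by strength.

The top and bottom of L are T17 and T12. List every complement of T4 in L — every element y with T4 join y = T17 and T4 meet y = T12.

T15, T21

Need y with T4 ∨ y = T17 and T4 ∧ y = T12.
Checking each element gives: T15, T21.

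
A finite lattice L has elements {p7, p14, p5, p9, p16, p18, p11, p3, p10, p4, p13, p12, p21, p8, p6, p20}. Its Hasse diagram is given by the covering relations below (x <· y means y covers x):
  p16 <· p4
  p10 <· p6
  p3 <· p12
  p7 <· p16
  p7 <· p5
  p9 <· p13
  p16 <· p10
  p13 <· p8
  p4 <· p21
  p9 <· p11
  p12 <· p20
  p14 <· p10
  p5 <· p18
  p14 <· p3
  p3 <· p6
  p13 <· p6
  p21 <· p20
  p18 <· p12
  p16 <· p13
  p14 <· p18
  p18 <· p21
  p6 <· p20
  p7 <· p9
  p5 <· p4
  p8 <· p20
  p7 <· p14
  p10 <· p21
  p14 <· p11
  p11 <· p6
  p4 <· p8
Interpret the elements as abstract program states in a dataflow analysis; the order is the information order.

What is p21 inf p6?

p10

Common lower bounds of {p21, p6}: p10, p14, p16, p7.
The greatest among these is p10.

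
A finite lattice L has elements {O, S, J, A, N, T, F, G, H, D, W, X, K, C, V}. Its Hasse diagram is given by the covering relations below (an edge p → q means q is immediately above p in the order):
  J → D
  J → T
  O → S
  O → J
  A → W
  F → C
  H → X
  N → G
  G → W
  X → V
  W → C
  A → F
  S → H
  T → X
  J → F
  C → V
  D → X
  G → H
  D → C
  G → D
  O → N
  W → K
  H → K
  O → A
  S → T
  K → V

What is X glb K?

H

Common lower bounds of {X, K}: G, H, N, O, S.
The greatest among these is H.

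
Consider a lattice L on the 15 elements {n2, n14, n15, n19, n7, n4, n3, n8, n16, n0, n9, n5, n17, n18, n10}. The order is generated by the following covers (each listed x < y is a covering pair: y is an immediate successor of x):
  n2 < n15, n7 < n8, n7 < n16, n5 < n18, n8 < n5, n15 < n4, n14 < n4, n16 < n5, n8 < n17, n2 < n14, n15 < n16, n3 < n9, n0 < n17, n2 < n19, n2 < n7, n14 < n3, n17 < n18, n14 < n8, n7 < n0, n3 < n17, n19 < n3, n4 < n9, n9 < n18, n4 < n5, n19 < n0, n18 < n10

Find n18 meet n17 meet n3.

Common lower bounds of {n18, n17, n3}: n14, n19, n2, n3.
The greatest among these is n3.

n3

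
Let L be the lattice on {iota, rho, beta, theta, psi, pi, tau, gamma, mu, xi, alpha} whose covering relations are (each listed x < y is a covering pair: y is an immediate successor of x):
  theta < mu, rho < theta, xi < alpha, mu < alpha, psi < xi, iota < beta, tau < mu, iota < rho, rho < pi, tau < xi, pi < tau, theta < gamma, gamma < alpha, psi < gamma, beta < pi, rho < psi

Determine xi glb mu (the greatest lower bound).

Common lower bounds of {xi, mu}: beta, iota, pi, rho, tau.
The greatest among these is tau.

tau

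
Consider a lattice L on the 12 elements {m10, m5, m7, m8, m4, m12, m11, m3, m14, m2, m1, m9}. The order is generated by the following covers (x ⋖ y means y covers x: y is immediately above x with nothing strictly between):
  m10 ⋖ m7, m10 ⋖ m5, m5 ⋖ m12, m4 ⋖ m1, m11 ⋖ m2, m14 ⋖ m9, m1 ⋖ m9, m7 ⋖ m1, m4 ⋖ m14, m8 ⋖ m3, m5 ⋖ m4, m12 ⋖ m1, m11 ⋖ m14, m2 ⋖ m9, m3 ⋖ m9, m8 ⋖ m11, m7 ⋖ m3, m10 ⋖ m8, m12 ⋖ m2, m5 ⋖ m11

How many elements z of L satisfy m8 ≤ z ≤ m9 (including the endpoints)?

6

The interval [m8, m9] = {m11, m14, m2, m3, m8, m9}, which has 6 elements.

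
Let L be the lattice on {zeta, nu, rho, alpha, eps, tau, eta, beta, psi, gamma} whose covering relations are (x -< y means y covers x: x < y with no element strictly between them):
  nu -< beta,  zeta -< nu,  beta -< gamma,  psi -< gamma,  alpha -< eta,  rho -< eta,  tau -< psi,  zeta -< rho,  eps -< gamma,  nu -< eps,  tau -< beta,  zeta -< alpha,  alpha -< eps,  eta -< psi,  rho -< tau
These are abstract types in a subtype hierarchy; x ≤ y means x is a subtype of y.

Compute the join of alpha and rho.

eta

Common upper bounds of {alpha, rho}: eta, gamma, psi.
The least among these is eta.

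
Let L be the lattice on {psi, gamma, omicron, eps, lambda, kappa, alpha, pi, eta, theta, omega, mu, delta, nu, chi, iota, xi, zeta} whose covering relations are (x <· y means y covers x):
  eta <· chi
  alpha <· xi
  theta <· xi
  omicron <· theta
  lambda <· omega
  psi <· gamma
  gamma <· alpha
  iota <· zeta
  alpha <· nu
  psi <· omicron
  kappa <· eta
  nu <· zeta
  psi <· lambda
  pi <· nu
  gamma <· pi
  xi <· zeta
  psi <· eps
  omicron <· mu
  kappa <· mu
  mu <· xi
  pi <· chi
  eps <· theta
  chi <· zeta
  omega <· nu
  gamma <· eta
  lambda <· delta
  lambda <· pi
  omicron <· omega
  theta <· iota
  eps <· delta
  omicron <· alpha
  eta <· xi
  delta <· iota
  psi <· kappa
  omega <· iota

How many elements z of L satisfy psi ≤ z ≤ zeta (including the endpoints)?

The interval [psi, zeta] = {alpha, chi, delta, eps, eta, gamma, iota, kappa, lambda, mu, nu, omega, omicron, pi, psi, theta, xi, zeta}, which has 18 elements.

18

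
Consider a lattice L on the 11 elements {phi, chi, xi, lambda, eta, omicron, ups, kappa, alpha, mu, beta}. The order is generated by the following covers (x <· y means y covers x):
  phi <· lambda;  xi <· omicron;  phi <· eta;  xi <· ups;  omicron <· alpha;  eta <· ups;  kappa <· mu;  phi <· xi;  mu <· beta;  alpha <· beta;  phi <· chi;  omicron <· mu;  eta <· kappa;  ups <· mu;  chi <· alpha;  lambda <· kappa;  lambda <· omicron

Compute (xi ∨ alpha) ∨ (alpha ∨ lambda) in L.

alpha

xi ∨ alpha = alpha
alpha ∨ lambda = alpha
alpha ∨ alpha = alpha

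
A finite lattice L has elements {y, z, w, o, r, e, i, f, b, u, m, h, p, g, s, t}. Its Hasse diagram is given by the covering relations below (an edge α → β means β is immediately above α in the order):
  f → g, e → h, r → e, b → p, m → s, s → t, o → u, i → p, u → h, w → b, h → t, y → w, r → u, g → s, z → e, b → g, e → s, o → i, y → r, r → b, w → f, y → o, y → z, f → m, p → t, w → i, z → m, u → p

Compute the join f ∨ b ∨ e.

Common upper bounds of {f, b, e}: s, t.
The least among these is s.

s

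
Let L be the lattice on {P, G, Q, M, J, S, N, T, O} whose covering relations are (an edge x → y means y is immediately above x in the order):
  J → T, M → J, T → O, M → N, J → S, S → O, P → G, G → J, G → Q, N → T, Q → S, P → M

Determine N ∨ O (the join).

Common upper bounds of {N, O}: O.
The least among these is O.

O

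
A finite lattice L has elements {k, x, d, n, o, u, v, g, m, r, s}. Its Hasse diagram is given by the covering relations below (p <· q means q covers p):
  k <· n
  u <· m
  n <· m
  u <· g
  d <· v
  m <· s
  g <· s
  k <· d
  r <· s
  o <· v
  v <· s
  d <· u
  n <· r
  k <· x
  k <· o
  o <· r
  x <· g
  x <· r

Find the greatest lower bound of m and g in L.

Common lower bounds of {m, g}: d, k, u.
The greatest among these is u.

u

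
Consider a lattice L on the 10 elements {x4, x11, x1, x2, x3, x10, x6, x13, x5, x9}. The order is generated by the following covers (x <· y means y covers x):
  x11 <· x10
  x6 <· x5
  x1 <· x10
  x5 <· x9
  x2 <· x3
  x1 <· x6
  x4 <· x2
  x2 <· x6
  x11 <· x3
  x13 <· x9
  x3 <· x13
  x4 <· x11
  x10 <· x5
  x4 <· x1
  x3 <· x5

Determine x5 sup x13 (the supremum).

x9

Common upper bounds of {x5, x13}: x9.
The least among these is x9.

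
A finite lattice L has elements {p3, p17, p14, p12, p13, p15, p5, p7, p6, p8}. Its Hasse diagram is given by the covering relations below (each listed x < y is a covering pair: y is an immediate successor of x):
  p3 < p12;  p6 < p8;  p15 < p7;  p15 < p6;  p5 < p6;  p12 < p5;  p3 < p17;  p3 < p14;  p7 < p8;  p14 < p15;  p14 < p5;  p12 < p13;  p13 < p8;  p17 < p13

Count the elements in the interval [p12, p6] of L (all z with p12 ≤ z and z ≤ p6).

The interval [p12, p6] = {p12, p5, p6}, which has 3 elements.

3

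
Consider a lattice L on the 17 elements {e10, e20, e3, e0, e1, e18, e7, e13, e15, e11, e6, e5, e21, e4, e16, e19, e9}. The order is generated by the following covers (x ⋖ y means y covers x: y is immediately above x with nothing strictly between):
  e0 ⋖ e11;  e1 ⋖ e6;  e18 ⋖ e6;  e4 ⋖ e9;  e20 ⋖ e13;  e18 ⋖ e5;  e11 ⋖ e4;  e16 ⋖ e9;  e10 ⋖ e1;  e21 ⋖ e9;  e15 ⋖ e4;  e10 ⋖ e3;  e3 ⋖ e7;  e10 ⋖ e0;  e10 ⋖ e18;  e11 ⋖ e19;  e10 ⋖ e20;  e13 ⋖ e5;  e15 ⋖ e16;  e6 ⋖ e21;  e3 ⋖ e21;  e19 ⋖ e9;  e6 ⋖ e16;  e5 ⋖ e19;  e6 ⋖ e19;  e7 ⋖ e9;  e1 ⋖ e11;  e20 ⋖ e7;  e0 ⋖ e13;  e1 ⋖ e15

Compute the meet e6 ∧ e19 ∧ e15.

Common lower bounds of {e6, e19, e15}: e1, e10.
The greatest among these is e1.

e1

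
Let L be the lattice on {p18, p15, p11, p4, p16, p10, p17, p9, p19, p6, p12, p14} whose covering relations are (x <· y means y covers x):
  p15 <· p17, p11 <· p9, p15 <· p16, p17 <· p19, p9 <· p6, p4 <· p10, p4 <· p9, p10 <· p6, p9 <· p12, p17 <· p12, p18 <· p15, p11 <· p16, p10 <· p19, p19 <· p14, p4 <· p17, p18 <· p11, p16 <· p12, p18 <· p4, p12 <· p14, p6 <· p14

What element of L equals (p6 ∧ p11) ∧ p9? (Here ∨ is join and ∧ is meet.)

p11

p6 ∧ p11 = p11
p11 ∧ p9 = p11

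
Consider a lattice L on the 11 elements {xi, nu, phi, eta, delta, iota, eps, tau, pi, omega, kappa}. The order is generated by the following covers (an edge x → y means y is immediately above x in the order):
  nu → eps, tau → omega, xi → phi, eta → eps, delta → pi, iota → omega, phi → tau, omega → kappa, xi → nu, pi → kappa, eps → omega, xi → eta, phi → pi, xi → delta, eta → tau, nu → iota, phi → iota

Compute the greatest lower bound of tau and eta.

Common lower bounds of {tau, eta}: eta, xi.
The greatest among these is eta.

eta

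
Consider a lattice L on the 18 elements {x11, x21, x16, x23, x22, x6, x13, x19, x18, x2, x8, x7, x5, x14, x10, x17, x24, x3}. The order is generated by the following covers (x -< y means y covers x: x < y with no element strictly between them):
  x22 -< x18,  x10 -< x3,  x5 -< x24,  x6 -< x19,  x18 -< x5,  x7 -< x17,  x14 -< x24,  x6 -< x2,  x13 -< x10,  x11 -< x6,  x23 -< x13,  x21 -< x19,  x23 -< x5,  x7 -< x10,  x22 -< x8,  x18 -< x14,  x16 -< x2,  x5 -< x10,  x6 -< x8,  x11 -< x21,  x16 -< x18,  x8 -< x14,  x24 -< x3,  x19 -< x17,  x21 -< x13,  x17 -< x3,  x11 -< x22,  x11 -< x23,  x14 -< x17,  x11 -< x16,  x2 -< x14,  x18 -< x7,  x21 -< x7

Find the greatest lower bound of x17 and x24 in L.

Common lower bounds of {x17, x24}: x11, x14, x16, x18, x2, x22, x6, x8.
The greatest among these is x14.

x14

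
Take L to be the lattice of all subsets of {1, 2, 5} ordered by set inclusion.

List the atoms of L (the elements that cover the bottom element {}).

The atoms are exactly the elements that cover {}: {1}, {2}, {5}.

{1}, {2}, {5}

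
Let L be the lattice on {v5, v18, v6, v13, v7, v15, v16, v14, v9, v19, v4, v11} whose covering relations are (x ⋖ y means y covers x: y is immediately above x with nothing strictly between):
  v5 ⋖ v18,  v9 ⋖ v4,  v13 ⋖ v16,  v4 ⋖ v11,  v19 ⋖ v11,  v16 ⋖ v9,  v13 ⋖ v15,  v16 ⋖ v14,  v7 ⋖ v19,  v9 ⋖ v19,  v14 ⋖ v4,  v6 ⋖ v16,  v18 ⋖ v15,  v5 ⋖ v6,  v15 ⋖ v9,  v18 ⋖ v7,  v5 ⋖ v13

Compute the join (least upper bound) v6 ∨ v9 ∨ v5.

v9

Common upper bounds of {v6, v9, v5}: v11, v19, v4, v9.
The least among these is v9.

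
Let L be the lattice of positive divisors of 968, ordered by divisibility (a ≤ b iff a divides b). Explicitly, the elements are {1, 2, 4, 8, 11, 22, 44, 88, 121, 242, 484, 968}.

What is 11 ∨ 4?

Common upper bounds of {11, 4}: 44, 484, 88, 968.
The least among these is 44.

44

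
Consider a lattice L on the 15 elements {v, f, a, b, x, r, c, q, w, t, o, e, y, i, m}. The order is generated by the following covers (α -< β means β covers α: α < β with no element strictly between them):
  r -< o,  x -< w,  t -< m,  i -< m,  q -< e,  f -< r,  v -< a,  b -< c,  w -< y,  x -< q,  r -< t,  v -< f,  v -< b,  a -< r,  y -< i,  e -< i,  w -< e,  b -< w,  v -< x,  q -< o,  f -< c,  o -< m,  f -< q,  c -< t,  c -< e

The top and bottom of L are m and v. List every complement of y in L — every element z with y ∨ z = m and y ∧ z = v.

a, r

Need z with y ∨ z = m and y ∧ z = v.
Checking each element gives: a, r.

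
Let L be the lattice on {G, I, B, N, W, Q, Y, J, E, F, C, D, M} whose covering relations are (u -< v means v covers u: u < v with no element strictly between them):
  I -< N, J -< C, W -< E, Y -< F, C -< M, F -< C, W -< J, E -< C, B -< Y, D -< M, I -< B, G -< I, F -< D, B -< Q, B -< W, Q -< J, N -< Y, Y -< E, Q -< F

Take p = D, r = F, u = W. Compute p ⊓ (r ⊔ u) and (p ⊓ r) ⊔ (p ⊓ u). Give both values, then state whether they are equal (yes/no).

r ⊔ u = C, so p ⊓ (r ⊔ u) = D ⊓ C = F.
p ⊓ r = F and p ⊓ u = B, so (p ⊓ r) ⊔ (p ⊓ u) = F ⊔ B = F.
Equal: yes.

F; F; yes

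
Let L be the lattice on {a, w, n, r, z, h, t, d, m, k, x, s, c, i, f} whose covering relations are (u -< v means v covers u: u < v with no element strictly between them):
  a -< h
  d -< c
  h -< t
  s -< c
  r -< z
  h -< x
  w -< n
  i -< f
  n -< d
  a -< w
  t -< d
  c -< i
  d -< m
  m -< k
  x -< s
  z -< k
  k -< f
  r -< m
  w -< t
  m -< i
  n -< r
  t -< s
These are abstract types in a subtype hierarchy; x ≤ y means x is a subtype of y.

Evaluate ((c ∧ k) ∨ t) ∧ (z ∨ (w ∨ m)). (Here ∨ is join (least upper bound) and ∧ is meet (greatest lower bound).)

d

c ∧ k = d
d ∨ t = d
w ∨ m = m
z ∨ m = k
d ∧ k = d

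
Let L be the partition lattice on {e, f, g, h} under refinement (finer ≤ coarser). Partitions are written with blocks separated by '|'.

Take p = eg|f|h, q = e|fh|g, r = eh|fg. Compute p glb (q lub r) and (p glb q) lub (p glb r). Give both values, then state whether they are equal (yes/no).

q lub r = efgh, so p glb (q lub r) = eg|f|h glb efgh = eg|f|h.
p glb q = e|f|g|h and p glb r = e|f|g|h, so (p glb q) lub (p glb r) = e|f|g|h lub e|f|g|h = e|f|g|h.
Equal: no.

eg|f|h; e|f|g|h; no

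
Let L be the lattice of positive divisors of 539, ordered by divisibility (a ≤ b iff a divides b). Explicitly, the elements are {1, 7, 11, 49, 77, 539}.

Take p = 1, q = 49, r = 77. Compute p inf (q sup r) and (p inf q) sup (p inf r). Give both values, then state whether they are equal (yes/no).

1; 1; yes

q sup r = 539, so p inf (q sup r) = 1 inf 539 = 1.
p inf q = 1 and p inf r = 1, so (p inf q) sup (p inf r) = 1 sup 1 = 1.
Equal: yes.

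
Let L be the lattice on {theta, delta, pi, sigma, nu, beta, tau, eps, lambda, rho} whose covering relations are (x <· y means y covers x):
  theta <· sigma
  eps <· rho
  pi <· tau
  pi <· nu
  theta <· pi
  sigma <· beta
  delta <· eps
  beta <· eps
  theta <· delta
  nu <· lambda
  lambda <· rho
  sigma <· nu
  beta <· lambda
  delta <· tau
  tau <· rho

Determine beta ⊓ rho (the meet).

beta

Common lower bounds of {beta, rho}: beta, sigma, theta.
The greatest among these is beta.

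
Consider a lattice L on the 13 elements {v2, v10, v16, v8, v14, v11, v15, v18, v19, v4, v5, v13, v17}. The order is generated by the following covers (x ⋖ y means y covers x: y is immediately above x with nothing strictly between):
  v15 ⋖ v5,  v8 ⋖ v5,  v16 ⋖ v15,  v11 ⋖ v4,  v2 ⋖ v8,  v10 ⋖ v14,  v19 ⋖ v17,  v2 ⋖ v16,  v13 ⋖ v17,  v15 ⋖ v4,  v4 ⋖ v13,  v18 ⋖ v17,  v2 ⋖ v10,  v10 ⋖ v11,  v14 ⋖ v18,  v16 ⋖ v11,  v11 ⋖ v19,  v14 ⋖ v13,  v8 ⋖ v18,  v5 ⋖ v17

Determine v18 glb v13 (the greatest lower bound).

v14

Common lower bounds of {v18, v13}: v10, v14, v2.
The greatest among these is v14.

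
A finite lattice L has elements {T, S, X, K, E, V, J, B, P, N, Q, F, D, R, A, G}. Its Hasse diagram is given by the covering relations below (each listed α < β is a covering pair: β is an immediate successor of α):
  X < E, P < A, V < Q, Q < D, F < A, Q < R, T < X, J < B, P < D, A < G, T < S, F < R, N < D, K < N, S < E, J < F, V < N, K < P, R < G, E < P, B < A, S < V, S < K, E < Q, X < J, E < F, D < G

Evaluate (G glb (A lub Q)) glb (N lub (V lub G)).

A ∨ Q = G
G ∧ G = G
V ∨ G = G
N ∨ G = G
G ∧ G = G

G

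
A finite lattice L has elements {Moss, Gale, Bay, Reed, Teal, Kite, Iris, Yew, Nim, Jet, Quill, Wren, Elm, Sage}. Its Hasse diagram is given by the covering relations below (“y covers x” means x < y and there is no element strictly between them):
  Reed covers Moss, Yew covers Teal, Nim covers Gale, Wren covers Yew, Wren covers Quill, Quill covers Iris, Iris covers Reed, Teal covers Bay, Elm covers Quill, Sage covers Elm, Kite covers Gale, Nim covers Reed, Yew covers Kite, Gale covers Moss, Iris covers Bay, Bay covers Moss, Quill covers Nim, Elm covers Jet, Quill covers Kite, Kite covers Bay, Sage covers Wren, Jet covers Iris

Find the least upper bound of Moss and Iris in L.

Iris

Common upper bounds of {Moss, Iris}: Elm, Iris, Jet, Quill, Sage, Wren.
The least among these is Iris.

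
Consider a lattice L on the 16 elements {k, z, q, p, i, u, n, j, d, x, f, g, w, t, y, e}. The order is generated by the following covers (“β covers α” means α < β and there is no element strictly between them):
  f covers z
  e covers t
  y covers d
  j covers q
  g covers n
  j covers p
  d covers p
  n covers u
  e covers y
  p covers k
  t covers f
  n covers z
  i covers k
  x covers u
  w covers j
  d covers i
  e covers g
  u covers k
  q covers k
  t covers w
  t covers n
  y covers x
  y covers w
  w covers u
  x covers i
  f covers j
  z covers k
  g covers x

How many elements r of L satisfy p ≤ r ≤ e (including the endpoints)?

8

The interval [p, e] = {d, e, f, j, p, t, w, y}, which has 8 elements.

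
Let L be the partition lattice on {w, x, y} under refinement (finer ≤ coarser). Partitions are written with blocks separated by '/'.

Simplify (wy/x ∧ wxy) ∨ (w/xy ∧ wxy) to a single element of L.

wxy

wy/x ∧ wxy = wy/x
w/xy ∧ wxy = w/xy
wy/x ∨ w/xy = wxy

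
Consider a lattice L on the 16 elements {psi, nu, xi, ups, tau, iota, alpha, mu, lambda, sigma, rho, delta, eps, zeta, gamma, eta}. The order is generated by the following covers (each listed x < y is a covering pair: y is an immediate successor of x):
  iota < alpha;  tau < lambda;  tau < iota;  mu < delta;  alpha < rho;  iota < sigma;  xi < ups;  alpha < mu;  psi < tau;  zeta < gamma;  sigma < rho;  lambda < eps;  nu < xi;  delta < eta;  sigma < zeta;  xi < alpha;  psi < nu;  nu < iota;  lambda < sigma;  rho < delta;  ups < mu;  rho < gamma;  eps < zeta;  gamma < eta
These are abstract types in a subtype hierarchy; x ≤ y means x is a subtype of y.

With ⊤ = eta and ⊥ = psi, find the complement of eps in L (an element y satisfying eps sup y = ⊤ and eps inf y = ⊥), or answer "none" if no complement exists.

Need y with eps ∨ y = eta and eps ∧ y = psi.
Checking each element gives: ups.

ups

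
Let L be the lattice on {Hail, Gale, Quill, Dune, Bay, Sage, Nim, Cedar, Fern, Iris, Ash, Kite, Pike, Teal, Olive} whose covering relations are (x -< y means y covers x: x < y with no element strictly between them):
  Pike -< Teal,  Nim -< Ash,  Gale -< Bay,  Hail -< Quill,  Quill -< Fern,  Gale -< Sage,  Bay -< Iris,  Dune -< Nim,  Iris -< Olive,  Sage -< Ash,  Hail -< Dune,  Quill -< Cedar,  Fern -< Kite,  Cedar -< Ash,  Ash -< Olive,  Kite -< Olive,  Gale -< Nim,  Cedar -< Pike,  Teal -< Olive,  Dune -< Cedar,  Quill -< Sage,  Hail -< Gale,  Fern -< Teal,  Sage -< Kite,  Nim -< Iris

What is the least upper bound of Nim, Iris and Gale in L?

Common upper bounds of {Nim, Iris, Gale}: Iris, Olive.
The least among these is Iris.

Iris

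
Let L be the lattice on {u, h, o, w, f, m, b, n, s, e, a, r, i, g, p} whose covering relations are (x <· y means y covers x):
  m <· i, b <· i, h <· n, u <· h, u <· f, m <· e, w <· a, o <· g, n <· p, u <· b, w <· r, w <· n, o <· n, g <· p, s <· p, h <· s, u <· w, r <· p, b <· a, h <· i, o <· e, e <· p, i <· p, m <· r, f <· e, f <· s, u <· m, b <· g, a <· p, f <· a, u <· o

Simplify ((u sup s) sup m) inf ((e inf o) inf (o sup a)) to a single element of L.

o

u ∨ s = s
s ∨ m = p
e ∧ o = o
o ∨ a = p
o ∧ p = o
p ∧ o = o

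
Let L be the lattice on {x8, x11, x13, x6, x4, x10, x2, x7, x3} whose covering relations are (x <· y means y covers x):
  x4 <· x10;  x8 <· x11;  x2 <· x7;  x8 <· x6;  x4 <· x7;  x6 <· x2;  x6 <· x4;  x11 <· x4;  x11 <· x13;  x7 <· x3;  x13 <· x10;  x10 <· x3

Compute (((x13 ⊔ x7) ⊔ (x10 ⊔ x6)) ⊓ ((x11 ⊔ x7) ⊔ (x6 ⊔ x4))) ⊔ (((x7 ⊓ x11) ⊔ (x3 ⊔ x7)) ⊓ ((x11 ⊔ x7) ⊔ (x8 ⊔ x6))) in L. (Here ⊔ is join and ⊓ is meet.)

x13 ∨ x7 = x3
x10 ∨ x6 = x10
x3 ∨ x10 = x3
x11 ∨ x7 = x7
x6 ∨ x4 = x4
x7 ∨ x4 = x7
x3 ∧ x7 = x7
x7 ∧ x11 = x11
x3 ∨ x7 = x3
x11 ∨ x3 = x3
x11 ∨ x7 = x7
x8 ∨ x6 = x6
x7 ∨ x6 = x7
x3 ∧ x7 = x7
x7 ∨ x7 = x7

x7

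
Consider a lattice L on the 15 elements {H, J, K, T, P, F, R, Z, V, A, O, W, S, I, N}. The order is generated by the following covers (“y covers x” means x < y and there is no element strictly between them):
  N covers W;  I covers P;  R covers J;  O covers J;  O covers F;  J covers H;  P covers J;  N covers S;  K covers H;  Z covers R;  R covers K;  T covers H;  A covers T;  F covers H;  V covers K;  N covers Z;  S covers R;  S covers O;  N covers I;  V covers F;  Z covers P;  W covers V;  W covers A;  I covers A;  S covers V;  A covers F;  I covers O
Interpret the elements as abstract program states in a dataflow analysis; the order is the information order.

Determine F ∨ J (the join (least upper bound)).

Common upper bounds of {F, J}: I, N, O, S.
The least among these is O.

O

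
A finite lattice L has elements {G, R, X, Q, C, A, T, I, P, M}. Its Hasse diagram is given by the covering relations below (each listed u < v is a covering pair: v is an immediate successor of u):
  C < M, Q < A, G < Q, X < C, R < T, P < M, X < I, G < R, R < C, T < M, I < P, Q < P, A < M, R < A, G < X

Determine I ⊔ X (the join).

I

Common upper bounds of {I, X}: I, M, P.
The least among these is I.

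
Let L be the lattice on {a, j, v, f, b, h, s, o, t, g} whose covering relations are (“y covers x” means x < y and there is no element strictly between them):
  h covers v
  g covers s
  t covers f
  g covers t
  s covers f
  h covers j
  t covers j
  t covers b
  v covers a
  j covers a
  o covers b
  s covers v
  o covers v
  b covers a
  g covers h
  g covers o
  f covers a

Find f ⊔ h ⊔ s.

g

Common upper bounds of {f, h, s}: g.
The least among these is g.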